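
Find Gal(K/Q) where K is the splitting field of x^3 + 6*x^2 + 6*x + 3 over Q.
Gal(K/Q) = S_3 (symmetric group of order 6)

Compute the discriminant of x^3 + (6)*x^2 + (6)*x + (3): Δ = -459. Since Δ is not a rational square, the Galois group is not contained in A_3; it must be the full S_3 (irreducibility of the cubic rules out anything smaller).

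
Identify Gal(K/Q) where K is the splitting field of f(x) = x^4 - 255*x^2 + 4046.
Gal(K/Q) = V_4 (Klein four-group, Z/2Z × Z/2Z)

f factors as (x^2 - 238)(x^2 - 17), so the splitting field is K = Q(sqrt(238), sqrt(17)). The elements 238, 17, 4046 are all non-squares in Q, so sqrt(238) and sqrt(17) generate independent quadratic extensions. Thus [K:Q] = 4 and Gal(K/Q) is generated by the two order-2 automorphisms sqrt(238) ↦ -sqrt(238) and sqrt(17) ↦ -sqrt(17), giving V_4.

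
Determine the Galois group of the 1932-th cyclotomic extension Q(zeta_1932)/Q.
|Gal(Q(zeta_1932)/Q)| = phi(1932) = 528; group ≅ (Z/1932Z)^* ≅ Z/2Z × Z/2Z × Z/6Z × Z/22Z

The n-th cyclotomic polynomial Φ_1932(x) is the minimal polynomial of zeta_1932 over Q and has degree phi(1932) = 528. So Q(zeta_1932) is a degree-528 Galois extension with Galois group (Z/1932Z)^*. By CRT, (Z/1932Z)^* ≅ (Z/4Z)^* × (Z/3Z)^* × (Z/7Z)^* × (Z/23Z)^*. Each prime-power unit group is (Z/4Z)^* ≅ Z/2Z; (Z/3Z)^* ≅ Z/2Z; (Z/7Z)^* ≅ Z/6Z; (Z/23Z)^* ≅ Z/22Z. Hence Gal(Q(zeta_1932)/Q) ≅ Z/2Z × Z/2Z × Z/6Z × Z/22Z.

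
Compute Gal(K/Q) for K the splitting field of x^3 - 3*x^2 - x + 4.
Gal(K/Q) = S_3 (symmetric group of order 6)

Compute the discriminant of x^3 + (-3)*x^2 + (-1)*x + (4): Δ = 229. Since Δ is not a rational square, the Galois group is not contained in A_3; it must be the full S_3 (irreducibility of the cubic rules out anything smaller).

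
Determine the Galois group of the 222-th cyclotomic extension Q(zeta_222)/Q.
|Gal(Q(zeta_222)/Q)| = phi(222) = 72; group ≅ (Z/222Z)^* ≅ Z/2Z × Z/36Z

The n-th cyclotomic polynomial Φ_222(x) is the minimal polynomial of zeta_222 over Q and has degree phi(222) = 72. So Q(zeta_222) is a degree-72 Galois extension with Galois group (Z/222Z)^*. By CRT, (Z/222Z)^* ≅ (Z/2Z)^* × (Z/3Z)^* × (Z/37Z)^*. Each prime-power unit group is (Z/2Z)^* ≅ trivial group (order 1); (Z/3Z)^* ≅ Z/2Z; (Z/37Z)^* ≅ Z/36Z. Hence Gal(Q(zeta_222)/Q) ≅ Z/2Z × Z/36Z.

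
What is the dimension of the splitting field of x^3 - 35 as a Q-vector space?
[K:Q] = 6

x^3 - 35 has one real root r = 35^(1/3) and two complex roots r*zeta_3, r*zeta_3^2 where zeta_3 = e^(2*pi*i/3). The splitting field is Q(r, zeta_3). [Q(r):Q] = 3 and [Q(zeta_3):Q] = 2 with gcd = 1, so [Q(r, zeta_3):Q] = 3 * 2 = 6.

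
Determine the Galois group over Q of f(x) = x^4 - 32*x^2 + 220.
Gal(K/Q) = V_4 (Klein four-group, Z/2Z × Z/2Z)

f factors as (x^2 - 22)(x^2 - 10), so the splitting field is K = Q(sqrt(22), sqrt(10)). The elements 22, 10, 220 are all non-squares in Q, so sqrt(22) and sqrt(10) generate independent quadratic extensions. Thus [K:Q] = 4 and Gal(K/Q) is generated by the two order-2 automorphisms sqrt(22) ↦ -sqrt(22) and sqrt(10) ↦ -sqrt(10), giving V_4.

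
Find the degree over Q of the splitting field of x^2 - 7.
[K:Q] = 2

The discriminant of x^2 + (0)*x + (-7) is b^2 - 4c = 0 - (-28) = 28. Since 28 is not a perfect square in Q, the polynomial is irreducible over Q. Its two roots generate a degree-2 extension, so [K:Q] = 2.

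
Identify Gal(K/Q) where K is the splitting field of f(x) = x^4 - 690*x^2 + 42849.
Gal(K/Q) = Z/2Z (cyclic of order 2)

f factors as (x^2 - 69)(x^2 - 621), so the splitting field is K = Q(sqrt(69), sqrt(621)). The squarefree part of 69 is 69 and the squarefree part of 621 is also 69, so sqrt(69) and sqrt(621) are both rational multiples of sqrt(69). Hence Q(sqrt(69)) = Q(sqrt(621)) = Q(sqrt(69)), and the splitting field collapses to a single degree-2 extension with Galois group Z/2Z.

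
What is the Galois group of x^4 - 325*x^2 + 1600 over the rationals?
Gal(K/Q) = Z/2Z (cyclic of order 2)

f factors as (x^2 - 5)(x^2 - 320), so the splitting field is K = Q(sqrt(5), sqrt(320)). The squarefree part of 5 is 5 and the squarefree part of 320 is also 5, so sqrt(5) and sqrt(320) are both rational multiples of sqrt(5). Hence Q(sqrt(5)) = Q(sqrt(320)) = Q(sqrt(5)), and the splitting field collapses to a single degree-2 extension with Galois group Z/2Z.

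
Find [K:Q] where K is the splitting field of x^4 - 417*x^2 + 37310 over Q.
[K:Q] = 4

f factors as (x^2 - 130)(x^2 - 287); the splitting field is K = Q(sqrt(130), sqrt(287)). Since 130, 287, and 37310 are all non-squares in Q, the three subfields Q(sqrt(130)), Q(sqrt(287)), Q(sqrt(37310)) are distinct degree-2 extensions, so [K:Q] = 4 (Klein four Galois group).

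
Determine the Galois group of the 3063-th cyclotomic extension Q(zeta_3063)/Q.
|Gal(Q(zeta_3063)/Q)| = phi(3063) = 2040; group ≅ (Z/3063Z)^* ≅ Z/2Z × Z/1020Z

The n-th cyclotomic polynomial Φ_3063(x) is the minimal polynomial of zeta_3063 over Q and has degree phi(3063) = 2040. So Q(zeta_3063) is a degree-2040 Galois extension with Galois group (Z/3063Z)^*. By CRT, (Z/3063Z)^* ≅ (Z/3Z)^* × (Z/1021Z)^*. Each prime-power unit group is (Z/3Z)^* ≅ Z/2Z; (Z/1021Z)^* ≅ Z/1020Z. Hence Gal(Q(zeta_3063)/Q) ≅ Z/2Z × Z/1020Z.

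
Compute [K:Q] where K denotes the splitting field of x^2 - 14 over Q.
[K:Q] = 2

The discriminant of x^2 + (0)*x + (-14) is b^2 - 4c = 0 - (-56) = 56. Since 56 is not a perfect square in Q, the polynomial is irreducible over Q. Its two roots generate a degree-2 extension, so [K:Q] = 2.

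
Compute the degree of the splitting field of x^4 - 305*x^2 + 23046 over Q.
[K:Q] = 4

f factors as (x^2 - 138)(x^2 - 167); the splitting field is K = Q(sqrt(138), sqrt(167)). Since 138, 167, and 23046 are all non-squares in Q, the three subfields Q(sqrt(138)), Q(sqrt(167)), Q(sqrt(23046)) are distinct degree-2 extensions, so [K:Q] = 4 (Klein four Galois group).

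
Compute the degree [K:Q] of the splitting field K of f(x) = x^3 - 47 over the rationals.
[K:Q] = 6

x^3 - 47 has one real root r = 47^(1/3) and two complex roots r*zeta_3, r*zeta_3^2 where zeta_3 = e^(2*pi*i/3). The splitting field is Q(r, zeta_3). [Q(r):Q] = 3 and [Q(zeta_3):Q] = 2 with gcd = 1, so [Q(r, zeta_3):Q] = 3 * 2 = 6.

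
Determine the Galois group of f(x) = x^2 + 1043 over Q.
Gal(K/Q) = Z/2Z (cyclic of order 2)

x^2 + 1043 is irreducible over Q since -1043 is not a rational square. The splitting field Q(sqrt(-1043)) has degree 2 over Q, and its unique nontrivial automorphism is sqrt(-1043) ↦ -sqrt(-1043). Hence Gal(Q(sqrt(-1043))/Q) = Z/2Z.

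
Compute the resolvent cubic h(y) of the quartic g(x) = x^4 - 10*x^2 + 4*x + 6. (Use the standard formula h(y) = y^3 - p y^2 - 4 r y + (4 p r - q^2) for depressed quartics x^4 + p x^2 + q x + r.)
h(y) = y^3 + 10*y^2 - 24*y - 256

Identify coefficients: p = -10, q = 4, r = 6.
Plug into h(y) = y^3 - p y^2 - 4 r y + (4 p r - q^2):
  h(y) = y^3 - (-10) y^2 - 4*(6) y + (4*(-10)*(6) - (4)^2)
       = y^3 + (10) y^2 + (-24) y + (-256).
Simplifying: h(y) = y^3 + 10*y^2 - 24*y - 256.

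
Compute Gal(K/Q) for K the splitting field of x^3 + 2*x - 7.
Gal(K/Q) = S_3 (symmetric group of order 6)

Compute the discriminant of x^3 + (0)*x^2 + (2)*x + (-7): Δ = -1355. Since Δ is not a rational square, the Galois group is not contained in A_3; it must be the full S_3 (irreducibility of the cubic rules out anything smaller).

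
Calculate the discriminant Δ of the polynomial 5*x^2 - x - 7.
Δ = 141

For a quadratic a x^2 + b x + c the discriminant is Δ = b^2 - 4ac = (-1)^2 - 4*(5)*(-7) = 1 - (-140) = 141.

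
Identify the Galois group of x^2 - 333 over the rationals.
Gal(K/Q) = Z/2Z (cyclic of order 2)

x^2 - 333 is irreducible over Q since 333 is not a rational square. The splitting field Q(sqrt(333)) has degree 2 over Q, and its unique nontrivial automorphism is sqrt(333) ↦ -sqrt(333). Hence Gal(Q(sqrt(333))/Q) = Z/2Z.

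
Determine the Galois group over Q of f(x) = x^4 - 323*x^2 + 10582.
Gal(K/Q) = V_4 (Klein four-group, Z/2Z × Z/2Z)

f factors as (x^2 - 286)(x^2 - 37), so the splitting field is K = Q(sqrt(286), sqrt(37)). The elements 286, 37, 10582 are all non-squares in Q, so sqrt(286) and sqrt(37) generate independent quadratic extensions. Thus [K:Q] = 4 and Gal(K/Q) is generated by the two order-2 automorphisms sqrt(286) ↦ -sqrt(286) and sqrt(37) ↦ -sqrt(37), giving V_4.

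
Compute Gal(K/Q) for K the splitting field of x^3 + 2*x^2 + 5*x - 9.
Gal(K/Q) = S_3 (symmetric group of order 6)

Compute the discriminant of x^3 + (2)*x^2 + (5)*x + (-9): Δ = -3919. Since Δ is not a rational square, the Galois group is not contained in A_3; it must be the full S_3 (irreducibility of the cubic rules out anything smaller).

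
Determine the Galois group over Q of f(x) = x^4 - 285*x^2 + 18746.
Gal(K/Q) = V_4 (Klein four-group, Z/2Z × Z/2Z)

f factors as (x^2 - 103)(x^2 - 182), so the splitting field is K = Q(sqrt(103), sqrt(182)). The elements 103, 182, 18746 are all non-squares in Q, so sqrt(103) and sqrt(182) generate independent quadratic extensions. Thus [K:Q] = 4 and Gal(K/Q) is generated by the two order-2 automorphisms sqrt(103) ↦ -sqrt(103) and sqrt(182) ↦ -sqrt(182), giving V_4.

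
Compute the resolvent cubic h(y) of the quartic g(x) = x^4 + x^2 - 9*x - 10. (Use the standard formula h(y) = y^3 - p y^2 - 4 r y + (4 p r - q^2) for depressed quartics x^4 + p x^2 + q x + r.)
h(y) = y^3 - y^2 + 40*y - 121

Identify coefficients: p = 1, q = -9, r = -10.
Plug into h(y) = y^3 - p y^2 - 4 r y + (4 p r - q^2):
  h(y) = y^3 - (1) y^2 - 4*(-10) y + (4*(1)*(-10) - (-9)^2)
       = y^3 + (-1) y^2 + (40) y + (-121).
Simplifying: h(y) = y^3 - y^2 + 40*y - 121.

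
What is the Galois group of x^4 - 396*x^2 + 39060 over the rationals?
Gal(K/Q) = V_4 (Klein four-group, Z/2Z × Z/2Z)

f factors as (x^2 - 210)(x^2 - 186), so the splitting field is K = Q(sqrt(210), sqrt(186)). The elements 210, 186, 39060 are all non-squares in Q, so sqrt(210) and sqrt(186) generate independent quadratic extensions. Thus [K:Q] = 4 and Gal(K/Q) is generated by the two order-2 automorphisms sqrt(210) ↦ -sqrt(210) and sqrt(186) ↦ -sqrt(186), giving V_4.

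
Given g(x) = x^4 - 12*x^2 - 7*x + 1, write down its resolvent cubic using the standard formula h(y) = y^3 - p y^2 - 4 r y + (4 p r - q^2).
h(y) = y^3 + 12*y^2 - 4*y - 97

Identify coefficients: p = -12, q = -7, r = 1.
Plug into h(y) = y^3 - p y^2 - 4 r y + (4 p r - q^2):
  h(y) = y^3 - (-12) y^2 - 4*(1) y + (4*(-12)*(1) - (-7)^2)
       = y^3 + (12) y^2 + (-4) y + (-97).
Simplifying: h(y) = y^3 + 12*y^2 - 4*y - 97.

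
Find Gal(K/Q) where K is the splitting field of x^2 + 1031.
Gal(K/Q) = Z/2Z (cyclic of order 2)

x^2 + 1031 is irreducible over Q since -1031 is not a rational square. The splitting field Q(sqrt(-1031)) has degree 2 over Q, and its unique nontrivial automorphism is sqrt(-1031) ↦ -sqrt(-1031). Hence Gal(Q(sqrt(-1031))/Q) = Z/2Z.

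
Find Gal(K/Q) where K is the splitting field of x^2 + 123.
Gal(K/Q) = Z/2Z (cyclic of order 2)

x^2 + 123 is irreducible over Q since -123 is not a rational square. The splitting field Q(sqrt(-123)) has degree 2 over Q, and its unique nontrivial automorphism is sqrt(-123) ↦ -sqrt(-123). Hence Gal(Q(sqrt(-123))/Q) = Z/2Z.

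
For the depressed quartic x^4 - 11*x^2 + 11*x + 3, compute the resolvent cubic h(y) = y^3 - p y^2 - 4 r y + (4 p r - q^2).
h(y) = y^3 + 11*y^2 - 12*y - 253

Identify coefficients: p = -11, q = 11, r = 3.
Plug into h(y) = y^3 - p y^2 - 4 r y + (4 p r - q^2):
  h(y) = y^3 - (-11) y^2 - 4*(3) y + (4*(-11)*(3) - (11)^2)
       = y^3 + (11) y^2 + (-12) y + (-253).
Simplifying: h(y) = y^3 + 11*y^2 - 12*y - 253.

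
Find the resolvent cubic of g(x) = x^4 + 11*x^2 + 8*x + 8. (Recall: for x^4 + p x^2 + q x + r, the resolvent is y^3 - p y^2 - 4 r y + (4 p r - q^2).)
h(y) = y^3 - 11*y^2 - 32*y + 288

Identify coefficients: p = 11, q = 8, r = 8.
Plug into h(y) = y^3 - p y^2 - 4 r y + (4 p r - q^2):
  h(y) = y^3 - (11) y^2 - 4*(8) y + (4*(11)*(8) - (8)^2)
       = y^3 + (-11) y^2 + (-32) y + (288).
Simplifying: h(y) = y^3 - 11*y^2 - 32*y + 288.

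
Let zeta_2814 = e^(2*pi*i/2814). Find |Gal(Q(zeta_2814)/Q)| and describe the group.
|Gal(Q(zeta_2814)/Q)| = phi(2814) = 792; group ≅ (Z/2814Z)^* ≅ Z/2Z × Z/6Z × Z/66Z

The n-th cyclotomic polynomial Φ_2814(x) is the minimal polynomial of zeta_2814 over Q and has degree phi(2814) = 792. So Q(zeta_2814) is a degree-792 Galois extension with Galois group (Z/2814Z)^*. By CRT, (Z/2814Z)^* ≅ (Z/2Z)^* × (Z/3Z)^* × (Z/7Z)^* × (Z/67Z)^*. Each prime-power unit group is (Z/2Z)^* ≅ trivial group (order 1); (Z/3Z)^* ≅ Z/2Z; (Z/7Z)^* ≅ Z/6Z; (Z/67Z)^* ≅ Z/66Z. Hence Gal(Q(zeta_2814)/Q) ≅ Z/2Z × Z/6Z × Z/66Z.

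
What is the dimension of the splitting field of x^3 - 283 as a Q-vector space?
[K:Q] = 6

x^3 - 283 has one real root r = 283^(1/3) and two complex roots r*zeta_3, r*zeta_3^2 where zeta_3 = e^(2*pi*i/3). The splitting field is Q(r, zeta_3). [Q(r):Q] = 3 and [Q(zeta_3):Q] = 2 with gcd = 1, so [Q(r, zeta_3):Q] = 3 * 2 = 6.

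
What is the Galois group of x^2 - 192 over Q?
Gal(K/Q) = Z/2Z (cyclic of order 2)

x^2 - 192 is irreducible over Q since 192 is not a rational square. The splitting field Q(sqrt(192)) has degree 2 over Q, and its unique nontrivial automorphism is sqrt(192) ↦ -sqrt(192). Hence Gal(Q(sqrt(192))/Q) = Z/2Z.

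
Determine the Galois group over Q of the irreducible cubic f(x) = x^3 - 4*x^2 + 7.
Gal(K/Q) = S_3 (symmetric group of order 6)

Compute the discriminant of x^3 + (-4)*x^2 + (0)*x + (7): Δ = 469. Since Δ is not a rational square, the Galois group is not contained in A_3; it must be the full S_3 (irreducibility of the cubic rules out anything smaller).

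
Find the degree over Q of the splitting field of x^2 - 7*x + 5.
[K:Q] = 2

The discriminant of x^2 + (-7)*x + (5) is b^2 - 4c = 49 - (20) = 29. Since 29 is not a perfect square in Q, the polynomial is irreducible over Q. Its two roots generate a degree-2 extension, so [K:Q] = 2.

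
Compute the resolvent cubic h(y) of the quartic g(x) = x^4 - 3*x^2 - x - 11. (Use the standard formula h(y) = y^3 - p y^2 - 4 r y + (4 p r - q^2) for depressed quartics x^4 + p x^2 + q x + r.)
h(y) = y^3 + 3*y^2 + 44*y + 131

Identify coefficients: p = -3, q = -1, r = -11.
Plug into h(y) = y^3 - p y^2 - 4 r y + (4 p r - q^2):
  h(y) = y^3 - (-3) y^2 - 4*(-11) y + (4*(-3)*(-11) - (-1)^2)
       = y^3 + (3) y^2 + (44) y + (131).
Simplifying: h(y) = y^3 + 3*y^2 + 44*y + 131.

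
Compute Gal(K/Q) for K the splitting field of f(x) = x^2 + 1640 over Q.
Gal(K/Q) = Z/2Z (cyclic of order 2)

x^2 + 1640 is irreducible over Q since -1640 is not a rational square. The splitting field Q(sqrt(-1640)) has degree 2 over Q, and its unique nontrivial automorphism is sqrt(-1640) ↦ -sqrt(-1640). Hence Gal(Q(sqrt(-1640))/Q) = Z/2Z.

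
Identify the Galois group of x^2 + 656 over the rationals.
Gal(K/Q) = Z/2Z (cyclic of order 2)

x^2 + 656 is irreducible over Q since -656 is not a rational square. The splitting field Q(sqrt(-656)) has degree 2 over Q, and its unique nontrivial automorphism is sqrt(-656) ↦ -sqrt(-656). Hence Gal(Q(sqrt(-656))/Q) = Z/2Z.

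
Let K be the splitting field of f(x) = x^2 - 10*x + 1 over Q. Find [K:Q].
[K:Q] = 2

The discriminant of x^2 + (-10)*x + (1) is b^2 - 4c = 100 - (4) = 96. Since 96 is not a perfect square in Q, the polynomial is irreducible over Q. Its two roots generate a degree-2 extension, so [K:Q] = 2.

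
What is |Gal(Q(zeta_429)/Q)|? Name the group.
|Gal(Q(zeta_429)/Q)| = phi(429) = 240; group ≅ (Z/429Z)^* ≅ Z/2Z × Z/10Z × Z/12Z

The n-th cyclotomic polynomial Φ_429(x) is the minimal polynomial of zeta_429 over Q and has degree phi(429) = 240. So Q(zeta_429) is a degree-240 Galois extension with Galois group (Z/429Z)^*. By CRT, (Z/429Z)^* ≅ (Z/3Z)^* × (Z/11Z)^* × (Z/13Z)^*. Each prime-power unit group is (Z/3Z)^* ≅ Z/2Z; (Z/11Z)^* ≅ Z/10Z; (Z/13Z)^* ≅ Z/12Z. Hence Gal(Q(zeta_429)/Q) ≅ Z/2Z × Z/10Z × Z/12Z.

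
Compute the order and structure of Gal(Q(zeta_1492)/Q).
|Gal(Q(zeta_1492)/Q)| = phi(1492) = 744; group ≅ (Z/1492Z)^* ≅ Z/2Z × Z/372Z

The n-th cyclotomic polynomial Φ_1492(x) is the minimal polynomial of zeta_1492 over Q and has degree phi(1492) = 744. So Q(zeta_1492) is a degree-744 Galois extension with Galois group (Z/1492Z)^*. By CRT, (Z/1492Z)^* ≅ (Z/4Z)^* × (Z/373Z)^*. Each prime-power unit group is (Z/4Z)^* ≅ Z/2Z; (Z/373Z)^* ≅ Z/372Z. Hence Gal(Q(zeta_1492)/Q) ≅ Z/2Z × Z/372Z.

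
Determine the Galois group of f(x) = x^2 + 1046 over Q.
Gal(K/Q) = Z/2Z (cyclic of order 2)

x^2 + 1046 is irreducible over Q since -1046 is not a rational square. The splitting field Q(sqrt(-1046)) has degree 2 over Q, and its unique nontrivial automorphism is sqrt(-1046) ↦ -sqrt(-1046). Hence Gal(Q(sqrt(-1046))/Q) = Z/2Z.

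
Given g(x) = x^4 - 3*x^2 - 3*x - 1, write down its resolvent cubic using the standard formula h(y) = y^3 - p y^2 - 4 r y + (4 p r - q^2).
h(y) = y^3 + 3*y^2 + 4*y + 3

Identify coefficients: p = -3, q = -3, r = -1.
Plug into h(y) = y^3 - p y^2 - 4 r y + (4 p r - q^2):
  h(y) = y^3 - (-3) y^2 - 4*(-1) y + (4*(-3)*(-1) - (-3)^2)
       = y^3 + (3) y^2 + (4) y + (3).
Simplifying: h(y) = y^3 + 3*y^2 + 4*y + 3.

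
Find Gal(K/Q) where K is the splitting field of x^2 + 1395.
Gal(K/Q) = Z/2Z (cyclic of order 2)

x^2 + 1395 is irreducible over Q since -1395 is not a rational square. The splitting field Q(sqrt(-1395)) has degree 2 over Q, and its unique nontrivial automorphism is sqrt(-1395) ↦ -sqrt(-1395). Hence Gal(Q(sqrt(-1395))/Q) = Z/2Z.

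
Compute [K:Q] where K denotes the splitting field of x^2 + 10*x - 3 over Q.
[K:Q] = 2

The discriminant of x^2 + (10)*x + (-3) is b^2 - 4c = 100 - (-12) = 112. Since 112 is not a perfect square in Q, the polynomial is irreducible over Q. Its two roots generate a degree-2 extension, so [K:Q] = 2.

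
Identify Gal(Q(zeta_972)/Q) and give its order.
|Gal(Q(zeta_972)/Q)| = phi(972) = 324; group ≅ (Z/972Z)^* ≅ Z/2Z × Z/162Z

The n-th cyclotomic polynomial Φ_972(x) is the minimal polynomial of zeta_972 over Q and has degree phi(972) = 324. So Q(zeta_972) is a degree-324 Galois extension with Galois group (Z/972Z)^*. By CRT, (Z/972Z)^* ≅ (Z/4Z)^* × (Z/243Z)^*. Each prime-power unit group is (Z/4Z)^* ≅ Z/2Z; (Z/243Z)^* ≅ Z/162Z. Hence Gal(Q(zeta_972)/Q) ≅ Z/2Z × Z/162Z.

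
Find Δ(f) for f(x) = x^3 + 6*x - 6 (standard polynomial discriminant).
Δ = -1836

For a depressed cubic x^3 + p x + q the discriminant is Δ = -4 p^3 - 27 q^2 = -4*(6)^3 - 27*(-6)^2 = -864 - 972 = -1836.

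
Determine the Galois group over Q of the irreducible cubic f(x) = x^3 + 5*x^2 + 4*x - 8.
Gal(K/Q) = S_3 (symmetric group of order 6)

Compute the discriminant of x^3 + (5)*x^2 + (4)*x + (-8): Δ = -464. Since Δ is not a rational square, the Galois group is not contained in A_3; it must be the full S_3 (irreducibility of the cubic rules out anything smaller).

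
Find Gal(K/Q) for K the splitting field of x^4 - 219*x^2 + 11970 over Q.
Gal(K/Q) = V_4 (Klein four-group, Z/2Z × Z/2Z)

f factors as (x^2 - 105)(x^2 - 114), so the splitting field is K = Q(sqrt(105), sqrt(114)). The elements 105, 114, 11970 are all non-squares in Q, so sqrt(105) and sqrt(114) generate independent quadratic extensions. Thus [K:Q] = 4 and Gal(K/Q) is generated by the two order-2 automorphisms sqrt(105) ↦ -sqrt(105) and sqrt(114) ↦ -sqrt(114), giving V_4.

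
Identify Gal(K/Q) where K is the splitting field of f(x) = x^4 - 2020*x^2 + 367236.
Gal(K/Q) = Z/2Z (cyclic of order 2)

f factors as (x^2 - 1818)(x^2 - 202), so the splitting field is K = Q(sqrt(1818), sqrt(202)). The squarefree part of 1818 is 202 and the squarefree part of 202 is also 202, so sqrt(1818) and sqrt(202) are both rational multiples of sqrt(202). Hence Q(sqrt(1818)) = Q(sqrt(202)) = Q(sqrt(202)), and the splitting field collapses to a single degree-2 extension with Galois group Z/2Z.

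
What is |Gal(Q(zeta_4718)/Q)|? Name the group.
|Gal(Q(zeta_4718)/Q)| = phi(4718) = 2016; group ≅ (Z/4718Z)^* ≅ Z/6Z × Z/336Z

The n-th cyclotomic polynomial Φ_4718(x) is the minimal polynomial of zeta_4718 over Q and has degree phi(4718) = 2016. So Q(zeta_4718) is a degree-2016 Galois extension with Galois group (Z/4718Z)^*. By CRT, (Z/4718Z)^* ≅ (Z/2Z)^* × (Z/7Z)^* × (Z/337Z)^*. Each prime-power unit group is (Z/2Z)^* ≅ trivial group (order 1); (Z/7Z)^* ≅ Z/6Z; (Z/337Z)^* ≅ Z/336Z. Hence Gal(Q(zeta_4718)/Q) ≅ Z/6Z × Z/336Z.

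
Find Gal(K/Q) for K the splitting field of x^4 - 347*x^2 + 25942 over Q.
Gal(K/Q) = V_4 (Klein four-group, Z/2Z × Z/2Z)

f factors as (x^2 - 109)(x^2 - 238), so the splitting field is K = Q(sqrt(109), sqrt(238)). The elements 109, 238, 25942 are all non-squares in Q, so sqrt(109) and sqrt(238) generate independent quadratic extensions. Thus [K:Q] = 4 and Gal(K/Q) is generated by the two order-2 automorphisms sqrt(109) ↦ -sqrt(109) and sqrt(238) ↦ -sqrt(238), giving V_4.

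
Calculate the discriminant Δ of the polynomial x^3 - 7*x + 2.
Δ = 1264

For a depressed cubic x^3 + p x + q the discriminant is Δ = -4 p^3 - 27 q^2 = -4*(-7)^3 - 27*(2)^2 = 1372 - 108 = 1264.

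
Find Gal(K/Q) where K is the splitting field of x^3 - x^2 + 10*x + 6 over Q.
Gal(K/Q) = S_3 (symmetric group of order 6)

Compute the discriminant of x^3 + (-1)*x^2 + (10)*x + (6): Δ = -5928. Since Δ is not a rational square, the Galois group is not contained in A_3; it must be the full S_3 (irreducibility of the cubic rules out anything smaller).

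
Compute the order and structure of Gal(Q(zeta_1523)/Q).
|Gal(Q(zeta_1523)/Q)| = phi(1523) = 1522; group ≅ (Z/1523Z)^* ≅ Z/1522Z

The n-th cyclotomic polynomial Φ_1523(x) is the minimal polynomial of zeta_1523 over Q and has degree phi(1523) = 1522. So Q(zeta_1523) is a degree-1522 Galois extension with Galois group (Z/1523Z)^*. (Z/1523Z)^* is cyclic since 1523 is an odd prime power (or 4). Hence Gal(Q(zeta_1523)/Q) ≅ Z/1522Z.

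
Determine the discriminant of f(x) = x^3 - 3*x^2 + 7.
Δ = -567

For x^3 + a x^2 + b x + c the discriminant is Δ = 18 a b c - 4 a^3 c + a^2 b^2 - 4 b^3 - 27 c^2.
Plug a = -3, b = 0, c = 7:
  18*(-3)*(0)*(7) - 4*(-3)^3*(7) + (-3)^2*(0)^2 - 4*(0)^3 - 27*(7)^2
  = 0 + (756) + 0 + (0) + (-1323)
  = -567.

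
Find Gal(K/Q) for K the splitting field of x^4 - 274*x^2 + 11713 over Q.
Gal(K/Q) = V_4 (Klein four-group, Z/2Z × Z/2Z)

f factors as (x^2 - 221)(x^2 - 53), so the splitting field is K = Q(sqrt(221), sqrt(53)). The elements 221, 53, 11713 are all non-squares in Q, so sqrt(221) and sqrt(53) generate independent quadratic extensions. Thus [K:Q] = 4 and Gal(K/Q) is generated by the two order-2 automorphisms sqrt(221) ↦ -sqrt(221) and sqrt(53) ↦ -sqrt(53), giving V_4.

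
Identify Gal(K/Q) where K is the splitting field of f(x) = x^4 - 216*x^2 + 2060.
Gal(K/Q) = V_4 (Klein four-group, Z/2Z × Z/2Z)

f factors as (x^2 - 206)(x^2 - 10), so the splitting field is K = Q(sqrt(206), sqrt(10)). The elements 206, 10, 2060 are all non-squares in Q, so sqrt(206) and sqrt(10) generate independent quadratic extensions. Thus [K:Q] = 4 and Gal(K/Q) is generated by the two order-2 automorphisms sqrt(206) ↦ -sqrt(206) and sqrt(10) ↦ -sqrt(10), giving V_4.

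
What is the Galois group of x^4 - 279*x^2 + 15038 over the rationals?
Gal(K/Q) = V_4 (Klein four-group, Z/2Z × Z/2Z)

f factors as (x^2 - 206)(x^2 - 73), so the splitting field is K = Q(sqrt(206), sqrt(73)). The elements 206, 73, 15038 are all non-squares in Q, so sqrt(206) and sqrt(73) generate independent quadratic extensions. Thus [K:Q] = 4 and Gal(K/Q) is generated by the two order-2 automorphisms sqrt(206) ↦ -sqrt(206) and sqrt(73) ↦ -sqrt(73), giving V_4.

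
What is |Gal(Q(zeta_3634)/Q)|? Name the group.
|Gal(Q(zeta_3634)/Q)| = phi(3634) = 1716; group ≅ (Z/3634Z)^* ≅ Z/22Z × Z/78Z

The n-th cyclotomic polynomial Φ_3634(x) is the minimal polynomial of zeta_3634 over Q and has degree phi(3634) = 1716. So Q(zeta_3634) is a degree-1716 Galois extension with Galois group (Z/3634Z)^*. By CRT, (Z/3634Z)^* ≅ (Z/2Z)^* × (Z/23Z)^* × (Z/79Z)^*. Each prime-power unit group is (Z/2Z)^* ≅ trivial group (order 1); (Z/23Z)^* ≅ Z/22Z; (Z/79Z)^* ≅ Z/78Z. Hence Gal(Q(zeta_3634)/Q) ≅ Z/22Z × Z/78Z.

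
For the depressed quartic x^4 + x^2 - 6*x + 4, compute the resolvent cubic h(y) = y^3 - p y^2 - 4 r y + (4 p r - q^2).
h(y) = y^3 - y^2 - 16*y - 20

Identify coefficients: p = 1, q = -6, r = 4.
Plug into h(y) = y^3 - p y^2 - 4 r y + (4 p r - q^2):
  h(y) = y^3 - (1) y^2 - 4*(4) y + (4*(1)*(4) - (-6)^2)
       = y^3 + (-1) y^2 + (-16) y + (-20).
Simplifying: h(y) = y^3 - y^2 - 16*y - 20.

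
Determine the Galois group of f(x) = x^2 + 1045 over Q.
Gal(K/Q) = Z/2Z (cyclic of order 2)

x^2 + 1045 is irreducible over Q since -1045 is not a rational square. The splitting field Q(sqrt(-1045)) has degree 2 over Q, and its unique nontrivial automorphism is sqrt(-1045) ↦ -sqrt(-1045). Hence Gal(Q(sqrt(-1045))/Q) = Z/2Z.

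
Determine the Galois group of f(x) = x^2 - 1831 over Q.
Gal(K/Q) = Z/2Z (cyclic of order 2)

x^2 - 1831 is irreducible over Q since 1831 is not a rational square. The splitting field Q(sqrt(1831)) has degree 2 over Q, and its unique nontrivial automorphism is sqrt(1831) ↦ -sqrt(1831). Hence Gal(Q(sqrt(1831))/Q) = Z/2Z.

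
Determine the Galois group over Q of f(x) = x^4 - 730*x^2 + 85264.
Gal(K/Q) = Z/2Z (cyclic of order 2)

f factors as (x^2 - 146)(x^2 - 584), so the splitting field is K = Q(sqrt(146), sqrt(584)). The squarefree part of 146 is 146 and the squarefree part of 584 is also 146, so sqrt(146) and sqrt(584) are both rational multiples of sqrt(146). Hence Q(sqrt(146)) = Q(sqrt(584)) = Q(sqrt(146)), and the splitting field collapses to a single degree-2 extension with Galois group Z/2Z.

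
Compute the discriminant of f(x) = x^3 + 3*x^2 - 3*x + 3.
Δ = -864

For x^3 + a x^2 + b x + c the discriminant is Δ = 18 a b c - 4 a^3 c + a^2 b^2 - 4 b^3 - 27 c^2.
Plug a = 3, b = -3, c = 3:
  18*(3)*(-3)*(3) - 4*(3)^3*(3) + (3)^2*(-3)^2 - 4*(-3)^3 - 27*(3)^2
  = -486 + (-324) + 81 + (108) + (-243)
  = -864.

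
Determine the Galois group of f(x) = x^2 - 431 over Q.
Gal(K/Q) = Z/2Z (cyclic of order 2)

x^2 - 431 is irreducible over Q since 431 is not a rational square. The splitting field Q(sqrt(431)) has degree 2 over Q, and its unique nontrivial automorphism is sqrt(431) ↦ -sqrt(431). Hence Gal(Q(sqrt(431))/Q) = Z/2Z.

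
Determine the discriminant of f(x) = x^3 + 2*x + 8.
Δ = -1760

For a depressed cubic x^3 + p x + q the discriminant is Δ = -4 p^3 - 27 q^2 = -4*(2)^3 - 27*(8)^2 = -32 - 1728 = -1760.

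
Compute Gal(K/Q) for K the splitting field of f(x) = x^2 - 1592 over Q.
Gal(K/Q) = Z/2Z (cyclic of order 2)

x^2 - 1592 is irreducible over Q since 1592 is not a rational square. The splitting field Q(sqrt(1592)) has degree 2 over Q, and its unique nontrivial automorphism is sqrt(1592) ↦ -sqrt(1592). Hence Gal(Q(sqrt(1592))/Q) = Z/2Z.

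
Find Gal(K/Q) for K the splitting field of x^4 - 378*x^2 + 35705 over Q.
Gal(K/Q) = V_4 (Klein four-group, Z/2Z × Z/2Z)

f factors as (x^2 - 193)(x^2 - 185), so the splitting field is K = Q(sqrt(193), sqrt(185)). The elements 193, 185, 35705 are all non-squares in Q, so sqrt(193) and sqrt(185) generate independent quadratic extensions. Thus [K:Q] = 4 and Gal(K/Q) is generated by the two order-2 automorphisms sqrt(193) ↦ -sqrt(193) and sqrt(185) ↦ -sqrt(185), giving V_4.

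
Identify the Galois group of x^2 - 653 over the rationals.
Gal(K/Q) = Z/2Z (cyclic of order 2)

x^2 - 653 is irreducible over Q since 653 is not a rational square. The splitting field Q(sqrt(653)) has degree 2 over Q, and its unique nontrivial automorphism is sqrt(653) ↦ -sqrt(653). Hence Gal(Q(sqrt(653))/Q) = Z/2Z.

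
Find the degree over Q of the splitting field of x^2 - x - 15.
[K:Q] = 2

The discriminant of x^2 + (-1)*x + (-15) is b^2 - 4c = 1 - (-60) = 61. Since 61 is not a perfect square in Q, the polynomial is irreducible over Q. Its two roots generate a degree-2 extension, so [K:Q] = 2.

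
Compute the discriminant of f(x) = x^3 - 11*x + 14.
Δ = 32

For a depressed cubic x^3 + p x + q the discriminant is Δ = -4 p^3 - 27 q^2 = -4*(-11)^3 - 27*(14)^2 = 5324 - 5292 = 32.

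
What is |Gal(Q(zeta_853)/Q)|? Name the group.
|Gal(Q(zeta_853)/Q)| = phi(853) = 852; group ≅ (Z/853Z)^* ≅ Z/852Z

The n-th cyclotomic polynomial Φ_853(x) is the minimal polynomial of zeta_853 over Q and has degree phi(853) = 852. So Q(zeta_853) is a degree-852 Galois extension with Galois group (Z/853Z)^*. (Z/853Z)^* is cyclic since 853 is an odd prime power (or 4). Hence Gal(Q(zeta_853)/Q) ≅ Z/852Z.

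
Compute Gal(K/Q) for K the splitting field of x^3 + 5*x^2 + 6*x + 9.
Gal(K/Q) = S_3 (symmetric group of order 6)

Compute the discriminant of x^3 + (5)*x^2 + (6)*x + (9): Δ = -1791. Since Δ is not a rational square, the Galois group is not contained in A_3; it must be the full S_3 (irreducibility of the cubic rules out anything smaller).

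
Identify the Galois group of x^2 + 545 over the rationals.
Gal(K/Q) = Z/2Z (cyclic of order 2)

x^2 + 545 is irreducible over Q since -545 is not a rational square. The splitting field Q(sqrt(-545)) has degree 2 over Q, and its unique nontrivial automorphism is sqrt(-545) ↦ -sqrt(-545). Hence Gal(Q(sqrt(-545))/Q) = Z/2Z.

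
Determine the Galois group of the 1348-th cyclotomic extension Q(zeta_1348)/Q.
|Gal(Q(zeta_1348)/Q)| = phi(1348) = 672; group ≅ (Z/1348Z)^* ≅ Z/2Z × Z/336Z

The n-th cyclotomic polynomial Φ_1348(x) is the minimal polynomial of zeta_1348 over Q and has degree phi(1348) = 672. So Q(zeta_1348) is a degree-672 Galois extension with Galois group (Z/1348Z)^*. By CRT, (Z/1348Z)^* ≅ (Z/4Z)^* × (Z/337Z)^*. Each prime-power unit group is (Z/4Z)^* ≅ Z/2Z; (Z/337Z)^* ≅ Z/336Z. Hence Gal(Q(zeta_1348)/Q) ≅ Z/2Z × Z/336Z.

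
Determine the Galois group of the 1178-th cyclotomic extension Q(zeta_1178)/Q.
|Gal(Q(zeta_1178)/Q)| = phi(1178) = 540; group ≅ (Z/1178Z)^* ≅ Z/18Z × Z/30Z

The n-th cyclotomic polynomial Φ_1178(x) is the minimal polynomial of zeta_1178 over Q and has degree phi(1178) = 540. So Q(zeta_1178) is a degree-540 Galois extension with Galois group (Z/1178Z)^*. By CRT, (Z/1178Z)^* ≅ (Z/2Z)^* × (Z/19Z)^* × (Z/31Z)^*. Each prime-power unit group is (Z/2Z)^* ≅ trivial group (order 1); (Z/19Z)^* ≅ Z/18Z; (Z/31Z)^* ≅ Z/30Z. Hence Gal(Q(zeta_1178)/Q) ≅ Z/18Z × Z/30Z.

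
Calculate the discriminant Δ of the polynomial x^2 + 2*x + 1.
Δ = 0

For a quadratic a x^2 + b x + c the discriminant is Δ = b^2 - 4ac = (2)^2 - 4*(1)*(1) = 4 - (4) = 0.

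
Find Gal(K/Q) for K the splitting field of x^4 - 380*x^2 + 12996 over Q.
Gal(K/Q) = Z/2Z (cyclic of order 2)

f factors as (x^2 - 38)(x^2 - 342), so the splitting field is K = Q(sqrt(38), sqrt(342)). The squarefree part of 38 is 38 and the squarefree part of 342 is also 38, so sqrt(38) and sqrt(342) are both rational multiples of sqrt(38). Hence Q(sqrt(38)) = Q(sqrt(342)) = Q(sqrt(38)), and the splitting field collapses to a single degree-2 extension with Galois group Z/2Z.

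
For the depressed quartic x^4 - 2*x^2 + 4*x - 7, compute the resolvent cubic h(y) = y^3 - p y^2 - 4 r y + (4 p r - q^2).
h(y) = y^3 + 2*y^2 + 28*y + 40

Identify coefficients: p = -2, q = 4, r = -7.
Plug into h(y) = y^3 - p y^2 - 4 r y + (4 p r - q^2):
  h(y) = y^3 - (-2) y^2 - 4*(-7) y + (4*(-2)*(-7) - (4)^2)
       = y^3 + (2) y^2 + (28) y + (40).
Simplifying: h(y) = y^3 + 2*y^2 + 28*y + 40.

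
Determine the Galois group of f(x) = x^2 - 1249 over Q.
Gal(K/Q) = Z/2Z (cyclic of order 2)

x^2 - 1249 is irreducible over Q since 1249 is not a rational square. The splitting field Q(sqrt(1249)) has degree 2 over Q, and its unique nontrivial automorphism is sqrt(1249) ↦ -sqrt(1249). Hence Gal(Q(sqrt(1249))/Q) = Z/2Z.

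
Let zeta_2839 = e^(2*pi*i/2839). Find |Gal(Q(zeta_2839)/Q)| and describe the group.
|Gal(Q(zeta_2839)/Q)| = phi(2839) = 2656; group ≅ (Z/2839Z)^* ≅ Z/16Z × Z/166Z

The n-th cyclotomic polynomial Φ_2839(x) is the minimal polynomial of zeta_2839 over Q and has degree phi(2839) = 2656. So Q(zeta_2839) is a degree-2656 Galois extension with Galois group (Z/2839Z)^*. By CRT, (Z/2839Z)^* ≅ (Z/17Z)^* × (Z/167Z)^*. Each prime-power unit group is (Z/17Z)^* ≅ Z/16Z; (Z/167Z)^* ≅ Z/166Z. Hence Gal(Q(zeta_2839)/Q) ≅ Z/16Z × Z/166Z.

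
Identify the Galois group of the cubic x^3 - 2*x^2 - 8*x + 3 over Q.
Gal(K/Q) = S_3 (symmetric group of order 6)

Compute the discriminant of x^3 + (-2)*x^2 + (-8)*x + (3): Δ = 3021. Since Δ is not a rational square, the Galois group is not contained in A_3; it must be the full S_3 (irreducibility of the cubic rules out anything smaller).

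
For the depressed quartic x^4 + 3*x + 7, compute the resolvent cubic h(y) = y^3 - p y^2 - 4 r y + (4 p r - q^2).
h(y) = y^3 - 28*y - 9

Identify coefficients: p = 0, q = 3, r = 7.
Plug into h(y) = y^3 - p y^2 - 4 r y + (4 p r - q^2):
  h(y) = y^3 - (0) y^2 - 4*(7) y + (4*(0)*(7) - (3)^2)
       = y^3 + (0) y^2 + (-28) y + (-9).
Simplifying: h(y) = y^3 - 28*y - 9.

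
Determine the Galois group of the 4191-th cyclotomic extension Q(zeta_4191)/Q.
|Gal(Q(zeta_4191)/Q)| = phi(4191) = 2520; group ≅ (Z/4191Z)^* ≅ Z/2Z × Z/10Z × Z/126Z

The n-th cyclotomic polynomial Φ_4191(x) is the minimal polynomial of zeta_4191 over Q and has degree phi(4191) = 2520. So Q(zeta_4191) is a degree-2520 Galois extension with Galois group (Z/4191Z)^*. By CRT, (Z/4191Z)^* ≅ (Z/3Z)^* × (Z/11Z)^* × (Z/127Z)^*. Each prime-power unit group is (Z/3Z)^* ≅ Z/2Z; (Z/11Z)^* ≅ Z/10Z; (Z/127Z)^* ≅ Z/126Z. Hence Gal(Q(zeta_4191)/Q) ≅ Z/2Z × Z/10Z × Z/126Z.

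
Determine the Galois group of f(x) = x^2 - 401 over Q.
Gal(K/Q) = Z/2Z (cyclic of order 2)

x^2 - 401 is irreducible over Q since 401 is not a rational square. The splitting field Q(sqrt(401)) has degree 2 over Q, and its unique nontrivial automorphism is sqrt(401) ↦ -sqrt(401). Hence Gal(Q(sqrt(401))/Q) = Z/2Z.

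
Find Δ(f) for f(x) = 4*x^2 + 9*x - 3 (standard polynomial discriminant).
Δ = 129

For a quadratic a x^2 + b x + c the discriminant is Δ = b^2 - 4ac = (9)^2 - 4*(4)*(-3) = 81 - (-48) = 129.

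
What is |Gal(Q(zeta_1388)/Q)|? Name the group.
|Gal(Q(zeta_1388)/Q)| = phi(1388) = 692; group ≅ (Z/1388Z)^* ≅ Z/2Z × Z/346Z

The n-th cyclotomic polynomial Φ_1388(x) is the minimal polynomial of zeta_1388 over Q and has degree phi(1388) = 692. So Q(zeta_1388) is a degree-692 Galois extension with Galois group (Z/1388Z)^*. By CRT, (Z/1388Z)^* ≅ (Z/4Z)^* × (Z/347Z)^*. Each prime-power unit group is (Z/4Z)^* ≅ Z/2Z; (Z/347Z)^* ≅ Z/346Z. Hence Gal(Q(zeta_1388)/Q) ≅ Z/2Z × Z/346Z.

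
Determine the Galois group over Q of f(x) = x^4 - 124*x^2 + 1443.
Gal(K/Q) = V_4 (Klein four-group, Z/2Z × Z/2Z)

f factors as (x^2 - 13)(x^2 - 111), so the splitting field is K = Q(sqrt(13), sqrt(111)). The elements 13, 111, 1443 are all non-squares in Q, so sqrt(13) and sqrt(111) generate independent quadratic extensions. Thus [K:Q] = 4 and Gal(K/Q) is generated by the two order-2 automorphisms sqrt(13) ↦ -sqrt(13) and sqrt(111) ↦ -sqrt(111), giving V_4.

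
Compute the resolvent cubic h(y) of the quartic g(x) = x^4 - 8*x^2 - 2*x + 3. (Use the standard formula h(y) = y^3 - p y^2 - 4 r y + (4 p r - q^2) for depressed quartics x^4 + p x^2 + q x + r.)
h(y) = y^3 + 8*y^2 - 12*y - 100

Identify coefficients: p = -8, q = -2, r = 3.
Plug into h(y) = y^3 - p y^2 - 4 r y + (4 p r - q^2):
  h(y) = y^3 - (-8) y^2 - 4*(3) y + (4*(-8)*(3) - (-2)^2)
       = y^3 + (8) y^2 + (-12) y + (-100).
Simplifying: h(y) = y^3 + 8*y^2 - 12*y - 100.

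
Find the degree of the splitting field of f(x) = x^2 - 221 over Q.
[K:Q] = 2

The polynomial x^2 - 221 is irreducible over Q since 221 is not a perfect square. Its splitting field is Q(sqrt(221)), which has degree 2 over Q.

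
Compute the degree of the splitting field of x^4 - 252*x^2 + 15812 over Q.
[K:Q] = 4

f factors as (x^2 - 118)(x^2 - 134); the splitting field is K = Q(sqrt(118), sqrt(134)). Since 118, 134, and 15812 are all non-squares in Q, the three subfields Q(sqrt(118)), Q(sqrt(134)), Q(sqrt(15812)) are distinct degree-2 extensions, so [K:Q] = 4 (Klein four Galois group).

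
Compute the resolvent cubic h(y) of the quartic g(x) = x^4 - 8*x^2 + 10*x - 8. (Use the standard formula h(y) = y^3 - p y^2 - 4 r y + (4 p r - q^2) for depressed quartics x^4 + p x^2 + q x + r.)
h(y) = y^3 + 8*y^2 + 32*y + 156

Identify coefficients: p = -8, q = 10, r = -8.
Plug into h(y) = y^3 - p y^2 - 4 r y + (4 p r - q^2):
  h(y) = y^3 - (-8) y^2 - 4*(-8) y + (4*(-8)*(-8) - (10)^2)
       = y^3 + (8) y^2 + (32) y + (156).
Simplifying: h(y) = y^3 + 8*y^2 + 32*y + 156.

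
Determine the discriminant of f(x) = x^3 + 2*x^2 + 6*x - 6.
Δ = -2796

For x^3 + a x^2 + b x + c the discriminant is Δ = 18 a b c - 4 a^3 c + a^2 b^2 - 4 b^3 - 27 c^2.
Plug a = 2, b = 6, c = -6:
  18*(2)*(6)*(-6) - 4*(2)^3*(-6) + (2)^2*(6)^2 - 4*(6)^3 - 27*(-6)^2
  = -1296 + (192) + 144 + (-864) + (-972)
  = -2796.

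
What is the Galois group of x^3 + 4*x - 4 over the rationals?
Gal(K/Q) = S_3 (symmetric group of order 6)

Compute the discriminant of x^3 + (0)*x^2 + (4)*x + (-4): Δ = -688. Since Δ is not a rational square, the Galois group is not contained in A_3; it must be the full S_3 (irreducibility of the cubic rules out anything smaller).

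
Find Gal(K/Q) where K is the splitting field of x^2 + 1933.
Gal(K/Q) = Z/2Z (cyclic of order 2)

x^2 + 1933 is irreducible over Q since -1933 is not a rational square. The splitting field Q(sqrt(-1933)) has degree 2 over Q, and its unique nontrivial automorphism is sqrt(-1933) ↦ -sqrt(-1933). Hence Gal(Q(sqrt(-1933))/Q) = Z/2Z.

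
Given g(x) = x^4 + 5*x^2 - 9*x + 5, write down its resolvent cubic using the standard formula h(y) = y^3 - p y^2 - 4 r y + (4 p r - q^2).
h(y) = y^3 - 5*y^2 - 20*y + 19

Identify coefficients: p = 5, q = -9, r = 5.
Plug into h(y) = y^3 - p y^2 - 4 r y + (4 p r - q^2):
  h(y) = y^3 - (5) y^2 - 4*(5) y + (4*(5)*(5) - (-9)^2)
       = y^3 + (-5) y^2 + (-20) y + (19).
Simplifying: h(y) = y^3 - 5*y^2 - 20*y + 19.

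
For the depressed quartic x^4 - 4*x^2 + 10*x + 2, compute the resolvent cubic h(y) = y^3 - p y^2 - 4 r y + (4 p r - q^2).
h(y) = y^3 + 4*y^2 - 8*y - 132

Identify coefficients: p = -4, q = 10, r = 2.
Plug into h(y) = y^3 - p y^2 - 4 r y + (4 p r - q^2):
  h(y) = y^3 - (-4) y^2 - 4*(2) y + (4*(-4)*(2) - (10)^2)
       = y^3 + (4) y^2 + (-8) y + (-132).
Simplifying: h(y) = y^3 + 4*y^2 - 8*y - 132.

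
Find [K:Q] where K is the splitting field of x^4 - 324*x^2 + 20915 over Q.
[K:Q] = 4

f factors as (x^2 - 235)(x^2 - 89); the splitting field is K = Q(sqrt(235), sqrt(89)). Since 235, 89, and 20915 are all non-squares in Q, the three subfields Q(sqrt(235)), Q(sqrt(89)), Q(sqrt(20915)) are distinct degree-2 extensions, so [K:Q] = 4 (Klein four Galois group).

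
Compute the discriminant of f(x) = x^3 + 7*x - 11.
Δ = -4639

For a depressed cubic x^3 + p x + q the discriminant is Δ = -4 p^3 - 27 q^2 = -4*(7)^3 - 27*(-11)^2 = -1372 - 3267 = -4639.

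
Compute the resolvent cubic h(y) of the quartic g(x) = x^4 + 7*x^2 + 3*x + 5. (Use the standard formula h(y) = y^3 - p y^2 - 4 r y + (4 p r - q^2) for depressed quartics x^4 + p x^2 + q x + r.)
h(y) = y^3 - 7*y^2 - 20*y + 131

Identify coefficients: p = 7, q = 3, r = 5.
Plug into h(y) = y^3 - p y^2 - 4 r y + (4 p r - q^2):
  h(y) = y^3 - (7) y^2 - 4*(5) y + (4*(7)*(5) - (3)^2)
       = y^3 + (-7) y^2 + (-20) y + (131).
Simplifying: h(y) = y^3 - 7*y^2 - 20*y + 131.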